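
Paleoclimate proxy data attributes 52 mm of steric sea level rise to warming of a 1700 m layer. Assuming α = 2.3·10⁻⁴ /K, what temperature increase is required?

ΔT = Δh/(αH) = 0.052 / (2.3×10⁻⁴ × 1700) ≈ 0.1330 K

about 0.133 K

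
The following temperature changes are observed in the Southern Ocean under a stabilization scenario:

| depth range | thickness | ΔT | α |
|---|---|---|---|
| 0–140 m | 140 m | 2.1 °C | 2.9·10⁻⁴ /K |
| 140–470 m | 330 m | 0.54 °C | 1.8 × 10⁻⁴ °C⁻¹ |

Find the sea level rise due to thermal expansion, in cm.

140 × 2.9×10⁻⁴ × 2.1 = 0.08526 m
140–470 m: 0.54 × 330 × 1.8×10⁻⁴ = 0.032076 m
Δh = 0.08526 + 0.032076 = 0.117336 m

11.7 cm of thermosteric rise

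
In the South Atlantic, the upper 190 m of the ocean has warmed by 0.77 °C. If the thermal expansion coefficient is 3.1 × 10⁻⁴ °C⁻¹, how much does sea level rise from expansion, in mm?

Δh = αΔT·H = 3.1×10⁻⁴ × 0.77 × 190 = 0.045353 m

45.4 mm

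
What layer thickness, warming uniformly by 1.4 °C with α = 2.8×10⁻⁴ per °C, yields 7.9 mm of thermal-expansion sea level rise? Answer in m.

H = Δh/(αΔT) = 0.0079 / (2.8×10⁻⁴ × 1.4) ≈ 20.15 m

H ≈ 20 m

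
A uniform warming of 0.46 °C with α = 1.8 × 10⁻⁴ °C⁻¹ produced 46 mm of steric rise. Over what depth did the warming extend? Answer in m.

about 560 m

H = Δh/(αΔT) = 0.046 / (1.8×10⁻⁴ × 0.46) ≈ 555.6 m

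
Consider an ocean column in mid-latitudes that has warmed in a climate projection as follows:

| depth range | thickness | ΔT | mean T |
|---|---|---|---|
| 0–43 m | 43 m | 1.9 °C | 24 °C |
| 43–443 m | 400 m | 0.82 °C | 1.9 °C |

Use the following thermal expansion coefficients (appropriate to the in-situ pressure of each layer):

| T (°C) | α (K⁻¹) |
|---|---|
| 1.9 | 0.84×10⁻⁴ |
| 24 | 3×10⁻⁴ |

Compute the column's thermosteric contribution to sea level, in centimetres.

5.21 cm

Layer 1 at 24 °C → α = 3×10⁻⁴ K⁻¹
Layer 2 at 1.9 °C → α = 0.84×10⁻⁴ K⁻¹
0–43 m: 1.9 × 43 × 3×10⁻⁴ = 0.02451 m
43–443 m: 0.82 × 0.84×10⁻⁴ × 400 = 0.027552 m
Δh = 0.02451 + 0.027552 = 0.052062 m ≈ 5.21 cm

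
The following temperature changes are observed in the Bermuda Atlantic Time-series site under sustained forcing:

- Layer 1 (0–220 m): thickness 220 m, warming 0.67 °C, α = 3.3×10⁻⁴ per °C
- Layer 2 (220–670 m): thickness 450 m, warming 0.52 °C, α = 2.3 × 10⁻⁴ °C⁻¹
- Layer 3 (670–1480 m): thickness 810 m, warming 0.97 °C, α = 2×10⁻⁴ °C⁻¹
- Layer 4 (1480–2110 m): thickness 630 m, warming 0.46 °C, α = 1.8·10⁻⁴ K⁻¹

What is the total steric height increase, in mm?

0–220 m: 0.67 × 220 × 3.3×10⁻⁴ = 0.048642 m
220–670 m: 2.3×10⁻⁴ × 0.52 × 450 = 0.05382 m
810 × 0.97 × 2×10⁻⁴ = 0.15714 m
Layer 4: 630 × 0.46 × 1.8×10⁻⁴ = 0.052164 m
Δh = 0.048642 + 0.05382 + 0.15714 + 0.052164 = 0.311766 m

Δh = 312 mm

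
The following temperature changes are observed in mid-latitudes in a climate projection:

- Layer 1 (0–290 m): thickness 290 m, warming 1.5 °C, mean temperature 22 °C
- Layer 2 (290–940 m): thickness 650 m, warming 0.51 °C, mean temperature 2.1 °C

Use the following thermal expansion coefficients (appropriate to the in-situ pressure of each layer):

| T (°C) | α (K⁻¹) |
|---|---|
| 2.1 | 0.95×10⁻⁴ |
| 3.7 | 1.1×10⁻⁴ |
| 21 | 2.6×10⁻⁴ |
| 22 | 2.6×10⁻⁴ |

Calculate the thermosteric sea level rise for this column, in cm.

Layer 1 at 22 °C → α = 2.6×10⁻⁴ K⁻¹
Layer 2 at 2.1 °C → α = 0.95×10⁻⁴ K⁻¹
Layer 1: 1.5 × 2.6×10⁻⁴ × 290 = 0.11310 m
290–940 m: 0.51 × 0.95×10⁻⁴ × 650 = 0.0314925 m
Δh = 0.11310 + 0.0314925 = 0.1445925 m

Δh = 14.5 cm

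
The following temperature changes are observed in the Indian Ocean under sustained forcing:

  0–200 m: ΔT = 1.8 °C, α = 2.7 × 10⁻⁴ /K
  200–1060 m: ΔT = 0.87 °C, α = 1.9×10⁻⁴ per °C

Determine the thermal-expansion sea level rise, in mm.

240 mm of thermosteric rise

Layer 1: 1.8 × 2.7×10⁻⁴ × 200 = 0.09720 m
200–1060 m: 860 × 0.87 × 1.9×10⁻⁴ = 0.142158 m
Δh = 0.09720 + 0.142158 = 0.239358 m ≈ 240 mm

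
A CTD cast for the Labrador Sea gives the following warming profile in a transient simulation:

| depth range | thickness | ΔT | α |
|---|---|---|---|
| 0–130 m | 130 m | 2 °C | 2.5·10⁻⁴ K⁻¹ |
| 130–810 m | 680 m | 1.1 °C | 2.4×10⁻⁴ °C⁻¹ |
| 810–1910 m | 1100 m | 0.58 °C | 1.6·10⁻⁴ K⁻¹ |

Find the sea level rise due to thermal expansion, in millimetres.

Layer 1: 130 × 2.5×10⁻⁴ × 2 = 0.06500 m
Layer 2: 2.4×10⁻⁴ × 1.1 × 680 = 0.17952 m
810–1910 m: 0.58 × 1.6×10⁻⁴ × 1100 = 0.10208 m
Δh = 0.06500 + 0.17952 + 0.10208 = 0.34660 m

347 mm of thermosteric rise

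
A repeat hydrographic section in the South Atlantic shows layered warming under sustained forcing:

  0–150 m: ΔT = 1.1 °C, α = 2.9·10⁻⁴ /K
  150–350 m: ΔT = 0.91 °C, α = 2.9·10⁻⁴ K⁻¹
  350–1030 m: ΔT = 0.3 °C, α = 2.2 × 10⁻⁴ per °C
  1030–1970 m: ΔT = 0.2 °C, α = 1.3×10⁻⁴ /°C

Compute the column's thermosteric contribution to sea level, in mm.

Δh = 170 mm

0–150 m: 2.9×10⁻⁴ × 150 × 1.1 = 0.04785 m
Layer 2: 200 × 0.91 × 2.9×10⁻⁴ = 0.05278 m
Layer 3: 2.2×10⁻⁴ × 0.3 × 680 = 0.04488 m
Layer 4: 1.3×10⁻⁴ × 0.2 × 940 = 0.02444 m
Δh = 0.04785 + 0.05278 + 0.04488 + 0.02444 = 0.16995 m ≈ 170 mm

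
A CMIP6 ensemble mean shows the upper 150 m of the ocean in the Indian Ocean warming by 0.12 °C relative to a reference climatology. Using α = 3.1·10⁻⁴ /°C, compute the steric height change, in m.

0.00558 m of thermosteric rise

Δh = αΔT·H = 3.1×10⁻⁴ × 0.12 × 150 = 0.00558 m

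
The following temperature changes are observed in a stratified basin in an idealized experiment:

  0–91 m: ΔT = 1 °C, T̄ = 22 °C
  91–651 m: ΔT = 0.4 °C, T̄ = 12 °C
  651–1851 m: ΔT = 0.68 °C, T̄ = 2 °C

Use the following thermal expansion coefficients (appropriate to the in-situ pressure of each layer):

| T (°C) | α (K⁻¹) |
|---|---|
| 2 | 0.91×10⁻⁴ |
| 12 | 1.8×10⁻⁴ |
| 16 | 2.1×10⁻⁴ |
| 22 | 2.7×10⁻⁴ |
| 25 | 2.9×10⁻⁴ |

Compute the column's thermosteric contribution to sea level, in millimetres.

Layer 1 at 22 °C → α = 2.7×10⁻⁴ K⁻¹
Layer 2 at 12 °C → α = 1.8×10⁻⁴ K⁻¹
Layer 3 at 2 °C → α = 0.91×10⁻⁴ K⁻¹
0–91 m: 2.7×10⁻⁴ × 91 × 1 = 0.02457 m
91–651 m: 0.4 × 560 × 1.8×10⁻⁴ = 0.04032 m
Layer 3: 1200 × 0.91×10⁻⁴ × 0.68 = 0.074256 m
Δh = 0.02457 + 0.04032 + 0.074256 = 0.139146 m ≈ 139 mm

139 mm of thermosteric rise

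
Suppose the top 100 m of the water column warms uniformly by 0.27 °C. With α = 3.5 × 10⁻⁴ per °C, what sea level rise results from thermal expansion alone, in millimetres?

Δh = αΔT·H = 3.5×10⁻⁴ × 0.27 × 100 = 0.00945 m

about 9.45 mm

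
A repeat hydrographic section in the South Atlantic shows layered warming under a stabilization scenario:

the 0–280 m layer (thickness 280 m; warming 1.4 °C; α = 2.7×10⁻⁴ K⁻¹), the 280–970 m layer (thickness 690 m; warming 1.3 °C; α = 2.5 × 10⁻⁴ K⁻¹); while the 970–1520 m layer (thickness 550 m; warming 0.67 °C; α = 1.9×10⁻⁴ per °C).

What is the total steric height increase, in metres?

Layer 1: 2.7×10⁻⁴ × 1.4 × 280 = 0.10584 m
2.5×10⁻⁴ × 1.3 × 690 = 0.22425 m
0.67 × 550 × 1.9×10⁻⁴ = 0.070015 m
Δh = 0.10584 + 0.22425 + 0.070015 = 0.400105 m

about 0.40 m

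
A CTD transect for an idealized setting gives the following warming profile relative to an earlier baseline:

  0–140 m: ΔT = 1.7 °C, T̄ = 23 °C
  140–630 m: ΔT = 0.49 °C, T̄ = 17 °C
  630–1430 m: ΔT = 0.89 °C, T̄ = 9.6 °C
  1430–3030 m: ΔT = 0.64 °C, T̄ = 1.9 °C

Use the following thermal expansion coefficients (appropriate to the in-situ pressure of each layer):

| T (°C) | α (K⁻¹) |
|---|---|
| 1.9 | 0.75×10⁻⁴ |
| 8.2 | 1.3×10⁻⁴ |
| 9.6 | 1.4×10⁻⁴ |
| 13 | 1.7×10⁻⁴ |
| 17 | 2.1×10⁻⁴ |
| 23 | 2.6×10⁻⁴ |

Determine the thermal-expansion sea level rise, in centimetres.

Layer 1 at 23 °C → α = 2.6×10⁻⁴ K⁻¹
Layer 2 at 17 °C → α = 2.1×10⁻⁴ K⁻¹
Layer 3 at 9.6 °C → α = 1.4×10⁻⁴ K⁻¹
Layer 4 at 1.9 °C → α = 0.75×10⁻⁴ K⁻¹
Layer 1: 2.6×10⁻⁴ × 140 × 1.7 = 0.06188 m
Layer 2: 0.49 × 490 × 2.1×10⁻⁴ = 0.050421 m
630–1430 m: 800 × 1.4×10⁻⁴ × 0.89 = 0.09968 m
1430–3030 m: 0.64 × 0.75×10⁻⁴ × 1600 = 0.07680 m
Δh = 0.06188 + 0.050421 + 0.09968 + 0.07680 = 0.288781 m

Δh = 29 cm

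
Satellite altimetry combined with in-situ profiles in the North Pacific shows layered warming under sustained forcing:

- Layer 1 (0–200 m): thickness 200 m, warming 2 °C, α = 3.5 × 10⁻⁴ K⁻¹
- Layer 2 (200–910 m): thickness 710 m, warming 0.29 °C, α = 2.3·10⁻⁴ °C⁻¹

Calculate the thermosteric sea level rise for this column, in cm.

Δh ≈ 19 cm

Layer 1: 2 × 3.5×10⁻⁴ × 200 = 0.14000 m
Layer 2: 710 × 2.3×10⁻⁴ × 0.29 = 0.047357 m
Δh = 0.14000 + 0.047357 = 0.187357 m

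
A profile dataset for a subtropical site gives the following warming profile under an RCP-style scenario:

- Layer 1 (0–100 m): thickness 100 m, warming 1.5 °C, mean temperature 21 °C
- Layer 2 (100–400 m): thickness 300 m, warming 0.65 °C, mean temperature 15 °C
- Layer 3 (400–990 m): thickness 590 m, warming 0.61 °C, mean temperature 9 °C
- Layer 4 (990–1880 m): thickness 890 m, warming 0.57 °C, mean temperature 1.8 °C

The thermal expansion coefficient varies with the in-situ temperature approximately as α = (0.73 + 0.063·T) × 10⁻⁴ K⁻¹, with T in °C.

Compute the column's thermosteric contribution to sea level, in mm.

Layer 1: α = (0.73 + 0.063×21)×10⁻⁴ = 2.053×10⁻⁴ K⁻¹
Layer 2: α = (0.73 + 0.063×15)×10⁻⁴ = 1.675×10⁻⁴ K⁻¹
Layer 3: α = (0.73 + 0.063×9)×10⁻⁴ = 1.297×10⁻⁴ K⁻¹
Layer 4: α = (0.73 + 0.063×1.8)×10⁻⁴ = 0.8434×10⁻⁴ K⁻¹
Layer 1: 2.053×10⁻⁴ × 1.5 × 100 = 0.030795 m
1.675×10⁻⁴ × 0.65 × 300 = 0.0326625 m
0.61 × 1.297×10⁻⁴ × 590 = 0.04667903 m
Layer 4: 890 × 0.57 × 0.8434×10⁻⁴ = 0.042785682 m
Δh = 0.030795 + 0.0326625 + 0.04667903 + 0.042785682 = 0.152922212 m ≈ 153 mm

Δh = 153 mm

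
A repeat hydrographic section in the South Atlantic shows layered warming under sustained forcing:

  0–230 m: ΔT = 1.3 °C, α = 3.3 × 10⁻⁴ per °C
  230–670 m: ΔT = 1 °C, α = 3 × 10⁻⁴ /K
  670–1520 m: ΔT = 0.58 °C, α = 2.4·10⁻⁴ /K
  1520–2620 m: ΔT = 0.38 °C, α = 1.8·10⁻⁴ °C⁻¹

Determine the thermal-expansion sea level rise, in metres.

3.3×10⁻⁴ × 230 × 1.3 = 0.09867 m
Layer 2: 3×10⁻⁴ × 1 × 440 = 0.13200 m
Layer 3: 2.4×10⁻⁴ × 0.58 × 850 = 0.11832 m
1520–2620 m: 0.38 × 1.8×10⁻⁴ × 1100 = 0.07524 m
Δh = 0.09867 + 0.13200 + 0.11832 + 0.07524 = 0.42423 m ≈ 0.424 m

0.424 m of thermosteric rise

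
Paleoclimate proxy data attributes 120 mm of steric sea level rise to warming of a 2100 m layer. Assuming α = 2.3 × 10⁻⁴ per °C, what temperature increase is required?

ΔT ≈ 0.248 K

ΔT = Δh/(αH) = 0.12 / (2.3×10⁻⁴ × 2100) ≈ 0.2484 K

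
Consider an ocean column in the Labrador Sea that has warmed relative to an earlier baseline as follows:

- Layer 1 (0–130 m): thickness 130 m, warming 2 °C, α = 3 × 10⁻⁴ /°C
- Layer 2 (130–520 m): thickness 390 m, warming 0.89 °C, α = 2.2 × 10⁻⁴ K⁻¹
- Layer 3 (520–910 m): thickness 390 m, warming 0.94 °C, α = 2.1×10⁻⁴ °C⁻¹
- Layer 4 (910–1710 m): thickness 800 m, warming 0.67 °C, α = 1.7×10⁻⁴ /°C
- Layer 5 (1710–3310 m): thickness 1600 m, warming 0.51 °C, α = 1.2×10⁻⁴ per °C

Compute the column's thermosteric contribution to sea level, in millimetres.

Layer 1: 130 × 3×10⁻⁴ × 2 = 0.07800 m
130–520 m: 390 × 0.89 × 2.2×10⁻⁴ = 0.076362 m
520–910 m: 390 × 2.1×10⁻⁴ × 0.94 = 0.076986 m
Layer 4: 1.7×10⁻⁴ × 0.67 × 800 = 0.09112 m
0.51 × 1.2×10⁻⁴ × 1600 = 0.09792 m
Δh = 0.07800 + 0.076362 + 0.076986 + 0.09112 + 0.09792 = 0.420388 m

about 420 mm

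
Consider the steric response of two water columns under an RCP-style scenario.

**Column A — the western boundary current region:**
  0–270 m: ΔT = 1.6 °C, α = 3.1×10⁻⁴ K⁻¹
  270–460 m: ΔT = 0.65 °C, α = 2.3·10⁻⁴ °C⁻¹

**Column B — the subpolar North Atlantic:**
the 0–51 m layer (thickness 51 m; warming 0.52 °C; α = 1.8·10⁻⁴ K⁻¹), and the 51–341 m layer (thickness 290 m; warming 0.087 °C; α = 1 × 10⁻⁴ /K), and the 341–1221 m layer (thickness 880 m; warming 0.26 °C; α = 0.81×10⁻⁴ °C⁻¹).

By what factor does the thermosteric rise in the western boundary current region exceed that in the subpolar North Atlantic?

a factor of 6.3

A 270 × 1.6 × 3.1×10⁻⁴ = 0.13392 m
A 0.65 × 2.3×10⁻⁴ × 190 = 0.028405 m
A total: 0.162325 m
B Layer 1: 0.52 × 1.8×10⁻⁴ × 51 = 0.0047736 m
B 51–341 m: 1×10⁻⁴ × 0.087 × 290 = 0.002523 m
B Layer 3: 0.81×10⁻⁴ × 0.26 × 880 = 0.0185328 m
B total: 0.0258294 m
Ratio: 0.162325 / 0.0258294 ≈ 6.285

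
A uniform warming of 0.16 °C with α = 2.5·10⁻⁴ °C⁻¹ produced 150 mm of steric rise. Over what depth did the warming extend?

H = Δh/(αΔT) = 0.15 / (2.5×10⁻⁴ × 0.16) = 3750 m

H ≈ 3750 m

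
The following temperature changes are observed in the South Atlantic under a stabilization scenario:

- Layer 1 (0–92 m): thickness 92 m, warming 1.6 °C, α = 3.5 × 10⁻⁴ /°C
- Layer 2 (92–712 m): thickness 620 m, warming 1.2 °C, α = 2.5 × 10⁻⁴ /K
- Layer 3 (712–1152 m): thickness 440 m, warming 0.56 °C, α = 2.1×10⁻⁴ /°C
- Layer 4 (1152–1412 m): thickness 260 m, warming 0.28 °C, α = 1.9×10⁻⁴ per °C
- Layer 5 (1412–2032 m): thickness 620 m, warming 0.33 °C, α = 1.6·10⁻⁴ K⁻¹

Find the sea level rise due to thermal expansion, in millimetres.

about 340 mm

0–92 m: 3.5×10⁻⁴ × 1.6 × 92 = 0.05152 m
Layer 2: 620 × 2.5×10⁻⁴ × 1.2 = 0.18600 m
712–1152 m: 2.1×10⁻⁴ × 0.56 × 440 = 0.051744 m
Layer 4: 0.28 × 1.9×10⁻⁴ × 260 = 0.013832 m
Layer 5: 620 × 0.33 × 1.6×10⁻⁴ = 0.032736 m
Δh = 0.05152 + 0.18600 + 0.051744 + 0.013832 + 0.032736 = 0.335832 m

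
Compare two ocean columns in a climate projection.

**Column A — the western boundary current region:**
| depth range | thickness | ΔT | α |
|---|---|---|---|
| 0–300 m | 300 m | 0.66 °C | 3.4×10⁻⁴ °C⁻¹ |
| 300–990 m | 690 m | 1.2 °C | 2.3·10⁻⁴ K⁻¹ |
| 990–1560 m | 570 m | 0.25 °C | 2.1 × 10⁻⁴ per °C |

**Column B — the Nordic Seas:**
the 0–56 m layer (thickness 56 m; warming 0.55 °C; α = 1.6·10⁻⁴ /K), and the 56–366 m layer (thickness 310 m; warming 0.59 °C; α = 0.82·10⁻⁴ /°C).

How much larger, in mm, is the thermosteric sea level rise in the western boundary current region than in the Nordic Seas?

A 3.4×10⁻⁴ × 300 × 0.66 = 0.06732 m
A 2.3×10⁻⁴ × 1.2 × 690 = 0.19044 m
A Layer 3: 0.25 × 2.1×10⁻⁴ × 570 = 0.029925 m
A total: 0.287685 m
B 56 × 0.55 × 1.6×10⁻⁴ = 0.004928 m
B Layer 2: 0.59 × 310 × 0.82×10⁻⁴ = 0.0149978 m
B total: 0.0199258 m
Difference: 0.287685 − 0.0199258 = 0.2677592 m

Δh_A − Δh_B ≈ 268 mm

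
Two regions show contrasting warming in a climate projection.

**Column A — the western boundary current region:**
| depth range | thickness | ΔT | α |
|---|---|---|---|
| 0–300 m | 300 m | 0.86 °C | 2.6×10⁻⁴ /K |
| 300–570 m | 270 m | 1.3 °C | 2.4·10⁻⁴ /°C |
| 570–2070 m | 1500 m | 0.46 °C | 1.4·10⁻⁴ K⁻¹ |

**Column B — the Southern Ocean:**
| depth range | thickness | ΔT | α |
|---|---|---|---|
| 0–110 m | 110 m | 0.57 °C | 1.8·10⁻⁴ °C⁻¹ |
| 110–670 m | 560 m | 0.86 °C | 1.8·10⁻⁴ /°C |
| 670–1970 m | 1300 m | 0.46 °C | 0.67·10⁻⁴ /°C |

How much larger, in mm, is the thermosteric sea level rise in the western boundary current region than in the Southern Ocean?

Δh_A − Δh_B ≈ 110 mm

A 2.6×10⁻⁴ × 300 × 0.86 = 0.06708 m
A 270 × 2.4×10⁻⁴ × 1.3 = 0.08424 m
A 0.46 × 1.4×10⁻⁴ × 1500 = 0.09660 m
A total: 0.24792 m
B 110 × 0.57 × 1.8×10⁻⁴ = 0.011286 m
B Layer 2: 560 × 1.8×10⁻⁴ × 0.86 = 0.086688 m
B 670–1970 m: 1300 × 0.67×10⁻⁴ × 0.46 = 0.040066 m
B total: 0.13804 m
Difference: 0.24792 − 0.13804 = 0.10988 m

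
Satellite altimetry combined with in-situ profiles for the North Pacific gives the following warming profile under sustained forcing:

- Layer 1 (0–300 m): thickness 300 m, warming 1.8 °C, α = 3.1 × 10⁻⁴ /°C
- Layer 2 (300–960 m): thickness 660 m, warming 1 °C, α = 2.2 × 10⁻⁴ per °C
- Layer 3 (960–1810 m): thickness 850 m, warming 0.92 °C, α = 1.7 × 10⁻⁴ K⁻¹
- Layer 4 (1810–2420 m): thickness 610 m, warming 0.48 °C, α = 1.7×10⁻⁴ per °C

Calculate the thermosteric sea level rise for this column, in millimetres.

0–300 m: 1.8 × 300 × 3.1×10⁻⁴ = 0.16740 m
660 × 2.2×10⁻⁴ × 1 = 0.14520 m
850 × 1.7×10⁻⁴ × 0.92 = 0.13294 m
1.7×10⁻⁴ × 610 × 0.48 = 0.049776 m
Δh = 0.16740 + 0.14520 + 0.13294 + 0.049776 = 0.495316 m

495 mm of thermosteric rise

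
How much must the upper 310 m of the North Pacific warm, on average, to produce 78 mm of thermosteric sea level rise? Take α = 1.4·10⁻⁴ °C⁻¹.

ΔT ≈ 1.80 K

ΔT = Δh/(αH) = 0.078 / (1.4×10⁻⁴ × 310) ≈ 1.797 K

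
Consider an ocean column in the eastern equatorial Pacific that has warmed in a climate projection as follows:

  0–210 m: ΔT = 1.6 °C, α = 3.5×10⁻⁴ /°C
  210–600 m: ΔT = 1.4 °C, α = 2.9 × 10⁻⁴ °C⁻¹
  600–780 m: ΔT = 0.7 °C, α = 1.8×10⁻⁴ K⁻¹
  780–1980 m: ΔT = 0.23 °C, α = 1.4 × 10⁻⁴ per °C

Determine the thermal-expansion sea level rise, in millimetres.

337 mm of thermosteric rise

210 × 1.6 × 3.5×10⁻⁴ = 0.11760 m
1.4 × 390 × 2.9×10⁻⁴ = 0.15834 m
Layer 3: 1.8×10⁻⁴ × 0.7 × 180 = 0.02268 m
Layer 4: 0.23 × 1200 × 1.4×10⁻⁴ = 0.03864 m
Δh = 0.11760 + 0.15834 + 0.02268 + 0.03864 = 0.33726 m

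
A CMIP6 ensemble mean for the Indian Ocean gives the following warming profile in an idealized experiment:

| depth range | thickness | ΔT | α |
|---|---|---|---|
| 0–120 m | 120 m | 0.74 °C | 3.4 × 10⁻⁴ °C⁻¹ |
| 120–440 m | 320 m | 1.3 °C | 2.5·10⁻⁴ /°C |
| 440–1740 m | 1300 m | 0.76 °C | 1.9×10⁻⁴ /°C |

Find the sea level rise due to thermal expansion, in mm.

320 mm of thermosteric rise

0–120 m: 3.4×10⁻⁴ × 120 × 0.74 = 0.030192 m
Layer 2: 320 × 2.5×10⁻⁴ × 1.3 = 0.10400 m
440–1740 m: 0.76 × 1300 × 1.9×10⁻⁴ = 0.18772 m
Δh = 0.030192 + 0.10400 + 0.18772 = 0.321912 m ≈ 320 mm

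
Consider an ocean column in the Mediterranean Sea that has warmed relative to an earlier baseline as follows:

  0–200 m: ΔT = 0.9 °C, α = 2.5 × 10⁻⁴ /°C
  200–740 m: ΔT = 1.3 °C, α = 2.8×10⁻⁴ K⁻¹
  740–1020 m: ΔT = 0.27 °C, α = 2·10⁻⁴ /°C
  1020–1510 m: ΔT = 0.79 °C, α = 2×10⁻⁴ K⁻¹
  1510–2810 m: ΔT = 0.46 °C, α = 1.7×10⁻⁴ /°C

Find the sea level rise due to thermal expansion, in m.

Layer 1: 200 × 0.9 × 2.5×10⁻⁴ = 0.04500 m
1.3 × 2.8×10⁻⁴ × 540 = 0.19656 m
Layer 3: 2×10⁻⁴ × 0.27 × 280 = 0.01512 m
0.79 × 2×10⁻⁴ × 490 = 0.07742 m
0.46 × 1.7×10⁻⁴ × 1300 = 0.10166 m
Δh = 0.04500 + 0.19656 + 0.01512 + 0.07742 + 0.10166 = 0.43576 m ≈ 0.44 m

0.44 m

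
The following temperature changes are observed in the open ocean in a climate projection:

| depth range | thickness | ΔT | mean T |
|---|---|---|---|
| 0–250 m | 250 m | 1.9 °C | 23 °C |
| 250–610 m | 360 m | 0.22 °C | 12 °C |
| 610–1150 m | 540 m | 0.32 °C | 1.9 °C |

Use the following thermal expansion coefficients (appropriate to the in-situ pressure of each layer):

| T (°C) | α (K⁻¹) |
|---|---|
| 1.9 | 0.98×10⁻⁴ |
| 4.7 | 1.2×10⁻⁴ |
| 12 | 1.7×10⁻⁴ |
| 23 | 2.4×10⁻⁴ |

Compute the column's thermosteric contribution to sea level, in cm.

14 cm of thermosteric rise

Layer 1 at 23 °C → α = 2.4×10⁻⁴ K⁻¹
Layer 2 at 12 °C → α = 1.7×10⁻⁴ K⁻¹
Layer 3 at 1.9 °C → α = 0.98×10⁻⁴ K⁻¹
1.9 × 2.4×10⁻⁴ × 250 = 0.11400 m
Layer 2: 360 × 1.7×10⁻⁴ × 0.22 = 0.013464 m
610–1150 m: 0.32 × 540 × 0.98×10⁻⁴ = 0.0169344 m
Δh = 0.11400 + 0.013464 + 0.0169344 = 0.1443984 m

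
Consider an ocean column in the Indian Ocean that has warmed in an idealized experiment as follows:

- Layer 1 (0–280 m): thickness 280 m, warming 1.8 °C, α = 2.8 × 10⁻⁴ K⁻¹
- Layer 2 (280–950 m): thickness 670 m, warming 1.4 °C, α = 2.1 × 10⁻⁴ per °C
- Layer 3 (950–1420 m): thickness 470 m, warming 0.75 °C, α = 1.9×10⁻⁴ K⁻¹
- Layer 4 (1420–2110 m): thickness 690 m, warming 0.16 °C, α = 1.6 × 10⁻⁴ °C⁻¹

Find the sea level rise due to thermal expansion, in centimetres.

Δh ≈ 42 cm

2.8×10⁻⁴ × 280 × 1.8 = 0.14112 m
2.1×10⁻⁴ × 1.4 × 670 = 0.19698 m
Layer 3: 0.75 × 1.9×10⁻⁴ × 470 = 0.066975 m
1420–2110 m: 690 × 0.16 × 1.6×10⁻⁴ = 0.017664 m
Δh = 0.14112 + 0.19698 + 0.066975 + 0.017664 = 0.422739 m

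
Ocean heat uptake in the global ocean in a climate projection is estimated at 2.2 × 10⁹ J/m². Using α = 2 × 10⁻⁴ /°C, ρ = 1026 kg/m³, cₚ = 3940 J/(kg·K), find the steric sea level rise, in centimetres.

Δh = αQ/(ρcₚ) = 2×10⁻⁴ × 2.2×10⁹ / (1026 × 3940) ≈ 0.10885 m

Δh ≈ 11 cm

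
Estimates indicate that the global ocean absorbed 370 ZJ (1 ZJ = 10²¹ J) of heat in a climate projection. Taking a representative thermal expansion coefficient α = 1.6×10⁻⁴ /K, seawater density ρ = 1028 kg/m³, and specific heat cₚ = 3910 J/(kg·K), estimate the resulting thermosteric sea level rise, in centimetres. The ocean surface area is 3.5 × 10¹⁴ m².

Per unit area: Q = 370×10²¹ / (3.5×10¹⁴) ≈ 1.057×10⁹ J/m²
Δh = αQ/(ρcₚ) = 1.6×10⁻⁴ × 1.057×10⁹ / (1028 × 3910) ≈ 0.042075 m

Δh = 4.2 cm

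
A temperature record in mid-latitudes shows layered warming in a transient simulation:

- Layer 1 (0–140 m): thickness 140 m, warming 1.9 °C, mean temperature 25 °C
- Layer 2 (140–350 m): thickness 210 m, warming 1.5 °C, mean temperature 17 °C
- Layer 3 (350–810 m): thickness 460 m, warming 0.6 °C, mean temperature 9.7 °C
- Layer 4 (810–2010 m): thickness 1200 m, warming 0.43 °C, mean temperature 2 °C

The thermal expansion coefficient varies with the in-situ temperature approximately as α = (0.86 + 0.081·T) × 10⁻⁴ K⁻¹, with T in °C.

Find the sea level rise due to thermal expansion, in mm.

Layer 1: α = (0.86 + 0.081×25)×10⁻⁴ = 2.885×10⁻⁴ K⁻¹
Layer 2: α = (0.86 + 0.081×17)×10⁻⁴ = 2.237×10⁻⁴ K⁻¹
Layer 3: α = (0.86 + 0.081×9.7)×10⁻⁴ = 1.6457×10⁻⁴ K⁻¹
Layer 4: α = (0.86 + 0.081×2)×10⁻⁴ = 1.022×10⁻⁴ K⁻¹
140 × 2.885×10⁻⁴ × 1.9 = 0.076741 m
1.5 × 210 × 2.237×10⁻⁴ = 0.0704655 m
350–810 m: 0.6 × 1.6457×10⁻⁴ × 460 = 0.04542132 m
1200 × 0.43 × 1.022×10⁻⁴ = 0.0527352 m
Δh = 0.076741 + 0.0704655 + 0.04542132 + 0.0527352 = 0.24536302 m ≈ 245 mm

245 mm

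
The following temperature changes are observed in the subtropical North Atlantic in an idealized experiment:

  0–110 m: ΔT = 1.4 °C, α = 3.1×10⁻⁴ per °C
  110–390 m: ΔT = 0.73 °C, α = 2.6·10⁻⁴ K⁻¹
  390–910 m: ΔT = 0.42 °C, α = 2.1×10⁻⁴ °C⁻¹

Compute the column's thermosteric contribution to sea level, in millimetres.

about 147 mm

110 × 3.1×10⁻⁴ × 1.4 = 0.04774 m
0.73 × 2.6×10⁻⁴ × 280 = 0.053144 m
Layer 3: 2.1×10⁻⁴ × 0.42 × 520 = 0.045864 m
Δh = 0.04774 + 0.053144 + 0.045864 = 0.146748 m ≈ 147 mm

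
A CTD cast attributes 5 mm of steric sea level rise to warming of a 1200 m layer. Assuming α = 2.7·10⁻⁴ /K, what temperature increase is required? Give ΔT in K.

ΔT = Δh/(αH) = 0.005 / (2.7×10⁻⁴ × 1200) ≈ 0.01543 K

ΔT ≈ 0.0154 K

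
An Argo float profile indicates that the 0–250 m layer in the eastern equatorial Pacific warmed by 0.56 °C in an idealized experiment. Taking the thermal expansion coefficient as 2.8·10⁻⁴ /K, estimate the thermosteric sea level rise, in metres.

Δh = 0.0392 m

Δh = αΔT·H = 2.8×10⁻⁴ × 0.56 × 250 = 0.03920 m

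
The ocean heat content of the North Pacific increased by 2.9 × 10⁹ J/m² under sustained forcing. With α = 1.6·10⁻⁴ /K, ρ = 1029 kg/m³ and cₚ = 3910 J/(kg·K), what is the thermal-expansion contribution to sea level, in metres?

Δh = αQ/(ρcₚ) = 1.6×10⁻⁴ × 2.9×10⁹ / (1029 × 3910) ≈ 0.11533 m

Δh ≈ 0.115 m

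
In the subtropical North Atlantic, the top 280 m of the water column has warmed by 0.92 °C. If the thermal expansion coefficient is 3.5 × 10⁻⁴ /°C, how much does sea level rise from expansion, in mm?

Δh ≈ 90 mm

Δh = αΔT·H = 3.5×10⁻⁴ × 0.92 × 280 = 0.09016 m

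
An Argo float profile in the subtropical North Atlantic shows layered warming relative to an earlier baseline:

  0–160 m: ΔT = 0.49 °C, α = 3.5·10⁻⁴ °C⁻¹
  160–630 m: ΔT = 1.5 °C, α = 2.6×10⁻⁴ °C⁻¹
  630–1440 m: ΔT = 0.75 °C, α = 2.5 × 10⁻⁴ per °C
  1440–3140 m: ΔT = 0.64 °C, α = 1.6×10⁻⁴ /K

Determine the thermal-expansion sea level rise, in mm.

Layer 1: 0.49 × 3.5×10⁻⁴ × 160 = 0.02744 m
Layer 2: 470 × 1.5 × 2.6×10⁻⁴ = 0.18330 m
2.5×10⁻⁴ × 810 × 0.75 = 0.151875 m
1.6×10⁻⁴ × 0.64 × 1700 = 0.17408 m
Δh = 0.02744 + 0.18330 + 0.151875 + 0.17408 = 0.536695 m

540 mm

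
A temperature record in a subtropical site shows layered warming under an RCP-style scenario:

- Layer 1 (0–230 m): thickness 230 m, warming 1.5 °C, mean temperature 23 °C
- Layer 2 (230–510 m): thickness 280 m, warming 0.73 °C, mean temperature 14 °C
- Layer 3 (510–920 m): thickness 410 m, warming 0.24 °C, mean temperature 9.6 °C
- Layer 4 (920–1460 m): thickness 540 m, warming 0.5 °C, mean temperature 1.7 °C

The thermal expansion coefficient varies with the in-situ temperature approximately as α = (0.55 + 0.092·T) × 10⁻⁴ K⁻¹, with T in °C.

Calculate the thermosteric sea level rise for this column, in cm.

16 cm of thermosteric rise

Layer 1: α = (0.55 + 0.092×23)×10⁻⁴ = 2.666×10⁻⁴ K⁻¹
Layer 2: α = (0.55 + 0.092×14)×10⁻⁴ = 1.838×10⁻⁴ K⁻¹
Layer 3: α = (0.55 + 0.092×9.6)×10⁻⁴ = 1.4332×10⁻⁴ K⁻¹
Layer 4: α = (0.55 + 0.092×1.7)×10⁻⁴ = 0.7064×10⁻⁴ K⁻¹
0–230 m: 1.5 × 230 × 2.666×10⁻⁴ = 0.091977 m
0.73 × 1.838×10⁻⁴ × 280 = 0.03756872 m
1.4332×10⁻⁴ × 410 × 0.24 = 0.014102688 m
Layer 4: 0.5 × 0.7064×10⁻⁴ × 540 = 0.0190728 m
Δh = 0.091977 + 0.03756872 + 0.014102688 + 0.0190728 = 0.162721208 m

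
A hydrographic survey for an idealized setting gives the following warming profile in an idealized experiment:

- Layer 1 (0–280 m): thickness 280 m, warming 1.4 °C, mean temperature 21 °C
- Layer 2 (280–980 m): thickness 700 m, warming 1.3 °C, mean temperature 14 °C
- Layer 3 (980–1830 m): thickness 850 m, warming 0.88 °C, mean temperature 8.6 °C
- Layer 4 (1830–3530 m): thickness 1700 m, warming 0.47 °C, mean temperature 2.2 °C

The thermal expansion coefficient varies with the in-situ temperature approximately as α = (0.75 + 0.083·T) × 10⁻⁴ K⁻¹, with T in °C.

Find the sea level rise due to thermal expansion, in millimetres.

Layer 1: α = (0.75 + 0.083×21)×10⁻⁴ = 2.493×10⁻⁴ K⁻¹
Layer 2: α = (0.75 + 0.083×14)×10⁻⁴ = 1.912×10⁻⁴ K⁻¹
Layer 3: α = (0.75 + 0.083×8.6)×10⁻⁴ = 1.4638×10⁻⁴ K⁻¹
Layer 4: α = (0.75 + 0.083×2.2)×10⁻⁴ = 0.9326×10⁻⁴ K⁻¹
280 × 1.4 × 2.493×10⁻⁴ = 0.0977256 m
1.3 × 700 × 1.912×10⁻⁴ = 0.173992 m
Layer 3: 850 × 0.88 × 1.4638×10⁻⁴ = 0.10949224 m
1700 × 0.9326×10⁻⁴ × 0.47 = 0.07451474 m
Δh = 0.0977256 + 0.173992 + 0.10949224 + 0.07451474 = 0.45572458 m

Δh ≈ 456 mm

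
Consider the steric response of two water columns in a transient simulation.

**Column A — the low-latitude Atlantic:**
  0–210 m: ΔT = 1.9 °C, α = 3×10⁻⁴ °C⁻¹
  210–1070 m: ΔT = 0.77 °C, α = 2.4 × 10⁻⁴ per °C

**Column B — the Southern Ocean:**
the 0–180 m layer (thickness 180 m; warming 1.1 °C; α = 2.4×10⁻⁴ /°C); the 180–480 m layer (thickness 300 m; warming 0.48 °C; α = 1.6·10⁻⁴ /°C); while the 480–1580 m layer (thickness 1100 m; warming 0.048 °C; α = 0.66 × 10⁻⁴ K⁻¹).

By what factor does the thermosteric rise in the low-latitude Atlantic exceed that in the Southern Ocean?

3.76

A 0–210 m: 1.9 × 210 × 3×10⁻⁴ = 0.11970 m
A Layer 2: 2.4×10⁻⁴ × 860 × 0.77 = 0.158928 m
A total: 0.278628 m
B 0–180 m: 180 × 2.4×10⁻⁴ × 1.1 = 0.04752 m
B 180–480 m: 1.6×10⁻⁴ × 0.48 × 300 = 0.02304 m
B 480–1580 m: 0.66×10⁻⁴ × 1100 × 0.048 = 0.0034848 m
B total: 0.0740448 m
Ratio: 0.278628 / 0.0740448 ≈ 3.763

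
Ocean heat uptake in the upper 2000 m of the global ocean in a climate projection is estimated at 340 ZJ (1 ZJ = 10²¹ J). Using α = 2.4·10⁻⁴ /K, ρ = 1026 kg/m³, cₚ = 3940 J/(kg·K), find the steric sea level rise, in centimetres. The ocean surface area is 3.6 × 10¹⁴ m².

Per unit area: Q = 340×10²¹ / (3.6×10¹⁴) ≈ 9.444×10⁸ J/m²
Δh = αQ/(ρcₚ) = 2.4×10⁻⁴ × 9.444×10⁸ / (1026 × 3940) ≈ 0.056069 m

Δh ≈ 5.6 cm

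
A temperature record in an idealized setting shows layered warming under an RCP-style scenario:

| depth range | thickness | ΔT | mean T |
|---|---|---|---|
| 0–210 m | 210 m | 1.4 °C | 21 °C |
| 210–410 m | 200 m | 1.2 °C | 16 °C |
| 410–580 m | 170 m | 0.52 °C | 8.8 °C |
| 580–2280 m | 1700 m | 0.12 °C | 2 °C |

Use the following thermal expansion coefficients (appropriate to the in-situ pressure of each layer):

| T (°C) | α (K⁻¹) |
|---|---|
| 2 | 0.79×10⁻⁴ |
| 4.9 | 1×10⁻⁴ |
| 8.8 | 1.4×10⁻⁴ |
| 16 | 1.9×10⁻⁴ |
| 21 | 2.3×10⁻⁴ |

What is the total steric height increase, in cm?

Layer 1 at 21 °C → α = 2.3×10⁻⁴ K⁻¹
Layer 2 at 16 °C → α = 1.9×10⁻⁴ K⁻¹
Layer 3 at 8.8 °C → α = 1.4×10⁻⁴ K⁻¹
Layer 4 at 2 °C → α = 0.79×10⁻⁴ K⁻¹
Layer 1: 1.4 × 2.3×10⁻⁴ × 210 = 0.06762 m
1.9×10⁻⁴ × 1.2 × 200 = 0.04560 m
410–580 m: 0.52 × 1.4×10⁻⁴ × 170 = 0.012376 m
Layer 4: 0.12 × 1700 × 0.79×10⁻⁴ = 0.016116 m
Δh = 0.06762 + 0.04560 + 0.012376 + 0.016116 = 0.141712 m

Δh = 14.2 cm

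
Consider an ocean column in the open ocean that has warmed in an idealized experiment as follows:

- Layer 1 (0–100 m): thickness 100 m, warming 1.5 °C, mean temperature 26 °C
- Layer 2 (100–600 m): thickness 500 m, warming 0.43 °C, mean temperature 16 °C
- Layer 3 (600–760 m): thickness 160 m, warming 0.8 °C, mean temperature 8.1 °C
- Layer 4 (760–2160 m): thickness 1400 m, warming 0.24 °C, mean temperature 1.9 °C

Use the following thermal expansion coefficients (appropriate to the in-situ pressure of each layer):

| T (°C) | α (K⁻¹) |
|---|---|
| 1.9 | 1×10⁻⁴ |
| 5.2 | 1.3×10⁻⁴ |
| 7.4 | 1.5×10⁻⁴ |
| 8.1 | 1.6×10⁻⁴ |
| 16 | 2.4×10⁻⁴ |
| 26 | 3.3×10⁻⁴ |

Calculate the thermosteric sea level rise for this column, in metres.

about 0.155 m

Layer 1 at 26 °C → α = 3.3×10⁻⁴ K⁻¹
Layer 2 at 16 °C → α = 2.4×10⁻⁴ K⁻¹
Layer 3 at 8.1 °C → α = 1.6×10⁻⁴ K⁻¹
Layer 4 at 1.9 °C → α = 1×10⁻⁴ K⁻¹
3.3×10⁻⁴ × 1.5 × 100 = 0.04950 m
0.43 × 500 × 2.4×10⁻⁴ = 0.05160 m
1.6×10⁻⁴ × 0.8 × 160 = 0.02048 m
760–2160 m: 1400 × 0.24 × 1×10⁻⁴ = 0.03360 m
Δh = 0.04950 + 0.05160 + 0.02048 + 0.03360 = 0.15518 m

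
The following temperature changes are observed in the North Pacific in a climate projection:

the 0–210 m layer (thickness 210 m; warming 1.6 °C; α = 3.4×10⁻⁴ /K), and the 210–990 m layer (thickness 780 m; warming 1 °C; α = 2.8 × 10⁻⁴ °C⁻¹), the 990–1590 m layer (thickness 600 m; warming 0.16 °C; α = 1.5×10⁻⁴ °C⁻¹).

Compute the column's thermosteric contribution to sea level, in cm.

Δh = 34.7 cm

Layer 1: 1.6 × 210 × 3.4×10⁻⁴ = 0.11424 m
Layer 2: 2.8×10⁻⁴ × 780 × 1 = 0.21840 m
0.16 × 600 × 1.5×10⁻⁴ = 0.01440 m
Δh = 0.11424 + 0.21840 + 0.01440 = 0.34704 m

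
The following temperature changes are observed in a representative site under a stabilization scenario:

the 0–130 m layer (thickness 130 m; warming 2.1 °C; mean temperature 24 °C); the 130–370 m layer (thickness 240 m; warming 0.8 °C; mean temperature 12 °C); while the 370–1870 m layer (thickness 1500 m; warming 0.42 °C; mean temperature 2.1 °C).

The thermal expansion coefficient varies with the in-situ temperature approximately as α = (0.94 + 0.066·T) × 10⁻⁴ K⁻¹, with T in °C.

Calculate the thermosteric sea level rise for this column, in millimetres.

about 170 mm

Layer 1: α = (0.94 + 0.066×24)×10⁻⁴ = 2.524×10⁻⁴ K⁻¹
Layer 2: α = (0.94 + 0.066×12)×10⁻⁴ = 1.732×10⁻⁴ K⁻¹
Layer 3: α = (0.94 + 0.066×2.1)×10⁻⁴ = 1.0786×10⁻⁴ K⁻¹
130 × 2.524×10⁻⁴ × 2.1 = 0.0689052 m
1.732×10⁻⁴ × 0.8 × 240 = 0.0332544 m
370–1870 m: 1500 × 0.42 × 1.0786×10⁻⁴ = 0.0679518 m
Δh = 0.0689052 + 0.0332544 + 0.0679518 = 0.1701114 m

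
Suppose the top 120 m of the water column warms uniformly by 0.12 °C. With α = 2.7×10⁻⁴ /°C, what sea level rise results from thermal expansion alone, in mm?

3.89 mm

Δh = αΔT·H = 2.7×10⁻⁴ × 0.12 × 120 = 0.003888 m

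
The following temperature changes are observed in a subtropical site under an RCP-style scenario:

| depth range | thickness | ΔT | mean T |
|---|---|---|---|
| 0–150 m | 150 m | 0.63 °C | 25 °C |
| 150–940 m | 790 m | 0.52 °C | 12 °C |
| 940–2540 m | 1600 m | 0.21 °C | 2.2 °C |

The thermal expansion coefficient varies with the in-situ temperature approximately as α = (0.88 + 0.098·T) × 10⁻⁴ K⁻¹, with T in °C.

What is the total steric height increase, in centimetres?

15 cm of thermosteric rise

Layer 1: α = (0.88 + 0.098×25)×10⁻⁴ = 3.33×10⁻⁴ K⁻¹
Layer 2: α = (0.88 + 0.098×12)×10⁻⁴ = 2.056×10⁻⁴ K⁻¹
Layer 3: α = (0.88 + 0.098×2.2)×10⁻⁴ = 1.0956×10⁻⁴ K⁻¹
3.33×10⁻⁴ × 0.63 × 150 = 0.0314685 m
150–940 m: 790 × 2.056×10⁻⁴ × 0.52 = 0.08446048 m
Layer 3: 1600 × 1.0956×10⁻⁴ × 0.21 = 0.03681216 m
Δh = 0.0314685 + 0.08446048 + 0.03681216 = 0.15274114 m ≈ 15 cm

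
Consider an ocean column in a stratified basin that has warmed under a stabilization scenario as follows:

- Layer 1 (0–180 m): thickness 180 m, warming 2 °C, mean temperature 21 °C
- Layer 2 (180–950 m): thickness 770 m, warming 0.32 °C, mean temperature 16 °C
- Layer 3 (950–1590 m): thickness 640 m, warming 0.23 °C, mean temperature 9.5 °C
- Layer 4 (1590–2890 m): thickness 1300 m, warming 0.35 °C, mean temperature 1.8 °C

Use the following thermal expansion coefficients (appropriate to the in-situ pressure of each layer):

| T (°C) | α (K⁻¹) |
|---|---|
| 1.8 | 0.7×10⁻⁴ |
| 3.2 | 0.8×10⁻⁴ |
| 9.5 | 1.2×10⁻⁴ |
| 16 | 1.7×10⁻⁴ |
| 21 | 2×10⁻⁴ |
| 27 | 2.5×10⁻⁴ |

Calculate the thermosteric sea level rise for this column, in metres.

Layer 1 at 21 °C → α = 2×10⁻⁴ K⁻¹
Layer 2 at 16 °C → α = 1.7×10⁻⁴ K⁻¹
Layer 3 at 9.5 °C → α = 1.2×10⁻⁴ K⁻¹
Layer 4 at 1.8 °C → α = 0.7×10⁻⁴ K⁻¹
0–180 m: 2 × 180 × 2×10⁻⁴ = 0.07200 m
180–950 m: 0.32 × 770 × 1.7×10⁻⁴ = 0.041888 m
Layer 3: 0.23 × 640 × 1.2×10⁻⁴ = 0.017664 m
1590–2890 m: 0.7×10⁻⁴ × 1300 × 0.35 = 0.03185 m
Δh = 0.07200 + 0.041888 + 0.017664 + 0.03185 = 0.163402 m

Δh = 0.163 m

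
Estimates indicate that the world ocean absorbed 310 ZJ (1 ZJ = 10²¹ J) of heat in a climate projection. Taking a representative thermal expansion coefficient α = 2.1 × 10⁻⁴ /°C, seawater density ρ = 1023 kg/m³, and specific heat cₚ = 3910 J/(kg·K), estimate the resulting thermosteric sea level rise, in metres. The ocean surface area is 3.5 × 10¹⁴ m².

0.047 m of thermosteric rise

Per unit area: Q = 310×10²¹ / (3.5×10¹⁴) ≈ 8.857×10⁸ J/m²
Δh = αQ/(ρcₚ) = 2.1×10⁻⁴ × 8.857×10⁸ / (1023 × 3910) ≈ 0.04650 m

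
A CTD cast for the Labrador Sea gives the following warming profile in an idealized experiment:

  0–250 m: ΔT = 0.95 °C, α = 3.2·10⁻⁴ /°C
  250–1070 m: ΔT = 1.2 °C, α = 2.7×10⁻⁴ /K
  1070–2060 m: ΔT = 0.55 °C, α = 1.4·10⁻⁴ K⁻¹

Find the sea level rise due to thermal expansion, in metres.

Δh ≈ 0.418 m

3.2×10⁻⁴ × 0.95 × 250 = 0.07600 m
2.7×10⁻⁴ × 1.2 × 820 = 0.26568 m
1070–2060 m: 0.55 × 1.4×10⁻⁴ × 990 = 0.07623 m
Δh = 0.07600 + 0.26568 + 0.07623 = 0.41791 m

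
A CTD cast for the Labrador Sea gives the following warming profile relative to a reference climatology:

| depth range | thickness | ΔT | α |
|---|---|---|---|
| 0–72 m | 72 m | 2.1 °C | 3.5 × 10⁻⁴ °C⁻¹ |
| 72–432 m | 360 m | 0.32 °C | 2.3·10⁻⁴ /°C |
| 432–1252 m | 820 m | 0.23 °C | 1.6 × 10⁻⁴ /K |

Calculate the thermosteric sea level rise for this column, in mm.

2.1 × 72 × 3.5×10⁻⁴ = 0.05292 m
Layer 2: 360 × 0.32 × 2.3×10⁻⁴ = 0.026496 m
432–1252 m: 0.23 × 1.6×10⁻⁴ × 820 = 0.030176 m
Δh = 0.05292 + 0.026496 + 0.030176 = 0.109592 m

about 110 mm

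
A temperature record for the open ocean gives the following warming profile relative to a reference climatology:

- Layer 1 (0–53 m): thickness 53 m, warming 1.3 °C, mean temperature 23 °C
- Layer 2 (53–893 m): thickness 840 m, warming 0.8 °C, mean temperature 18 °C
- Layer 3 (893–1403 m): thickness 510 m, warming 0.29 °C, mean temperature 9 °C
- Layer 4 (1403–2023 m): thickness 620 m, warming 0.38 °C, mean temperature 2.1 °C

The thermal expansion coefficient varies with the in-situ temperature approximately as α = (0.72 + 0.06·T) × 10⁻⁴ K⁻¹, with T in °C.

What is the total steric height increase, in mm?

174 mm

Layer 1: α = (0.72 + 0.06×23)×10⁻⁴ = 2.1×10⁻⁴ K⁻¹
Layer 2: α = (0.72 + 0.06×18)×10⁻⁴ = 1.8×10⁻⁴ K⁻¹
Layer 3: α = (0.72 + 0.06×9)×10⁻⁴ = 1.26×10⁻⁴ K⁻¹
Layer 4: α = (0.72 + 0.06×2.1)×10⁻⁴ = 0.846×10⁻⁴ K⁻¹
Layer 1: 1.3 × 2.1×10⁻⁴ × 53 = 0.014469 m
0.8 × 1.8×10⁻⁴ × 840 = 0.12096 m
Layer 3: 510 × 1.26×10⁻⁴ × 0.29 = 0.0186354 m
620 × 0.38 × 0.846×10⁻⁴ = 0.01993176 m
Δh = 0.014469 + 0.12096 + 0.0186354 + 0.01993176 = 0.17399616 m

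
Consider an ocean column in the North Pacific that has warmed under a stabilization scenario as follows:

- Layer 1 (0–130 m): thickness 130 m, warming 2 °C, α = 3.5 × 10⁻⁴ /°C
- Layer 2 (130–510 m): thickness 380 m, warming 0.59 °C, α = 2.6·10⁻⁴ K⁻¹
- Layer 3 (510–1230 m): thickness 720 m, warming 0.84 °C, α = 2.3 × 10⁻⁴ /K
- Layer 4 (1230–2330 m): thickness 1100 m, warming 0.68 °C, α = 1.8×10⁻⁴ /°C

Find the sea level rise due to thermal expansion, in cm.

0–130 m: 3.5×10⁻⁴ × 130 × 2 = 0.09100 m
130–510 m: 380 × 2.6×10⁻⁴ × 0.59 = 0.058292 m
Layer 3: 0.84 × 2.3×10⁻⁴ × 720 = 0.139104 m
0.68 × 1100 × 1.8×10⁻⁴ = 0.13464 m
Δh = 0.09100 + 0.058292 + 0.139104 + 0.13464 = 0.423036 m

Δh ≈ 42.3 cm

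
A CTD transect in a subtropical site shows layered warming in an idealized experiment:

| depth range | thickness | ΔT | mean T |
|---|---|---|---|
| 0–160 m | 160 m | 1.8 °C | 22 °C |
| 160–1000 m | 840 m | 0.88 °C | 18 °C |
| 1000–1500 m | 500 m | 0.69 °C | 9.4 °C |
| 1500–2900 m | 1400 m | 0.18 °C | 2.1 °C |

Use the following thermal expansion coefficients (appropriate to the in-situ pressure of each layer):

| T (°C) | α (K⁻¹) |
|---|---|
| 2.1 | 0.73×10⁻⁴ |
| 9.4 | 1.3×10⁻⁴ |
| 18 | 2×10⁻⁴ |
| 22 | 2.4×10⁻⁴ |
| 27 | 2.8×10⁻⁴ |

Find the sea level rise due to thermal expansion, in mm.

280 mm

Layer 1 at 22 °C → α = 2.4×10⁻⁴ K⁻¹
Layer 2 at 18 °C → α = 2×10⁻⁴ K⁻¹
Layer 3 at 9.4 °C → α = 1.3×10⁻⁴ K⁻¹
Layer 4 at 2.1 °C → α = 0.73×10⁻⁴ K⁻¹
Layer 1: 160 × 2.4×10⁻⁴ × 1.8 = 0.06912 m
840 × 2×10⁻⁴ × 0.88 = 0.14784 m
0.69 × 1.3×10⁻⁴ × 500 = 0.04485 m
1500–2900 m: 0.73×10⁻⁴ × 1400 × 0.18 = 0.018396 m
Δh = 0.06912 + 0.14784 + 0.04485 + 0.018396 = 0.280206 m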